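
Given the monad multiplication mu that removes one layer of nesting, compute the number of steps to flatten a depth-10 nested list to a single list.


Each application of mu: T^2 -> T removes one layer of nesting.
Starting at depth 10 (i.e., T^10(X)), we need to reach T(X).
Number of mu applications = 10 - 1 = 9

9


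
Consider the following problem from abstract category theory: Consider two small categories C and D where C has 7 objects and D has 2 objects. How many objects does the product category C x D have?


The product category C x D has objects that are pairs (c, d).
Number of pairs = |Ob(C)| * |Ob(D)| = 7 * 2 = 14

14


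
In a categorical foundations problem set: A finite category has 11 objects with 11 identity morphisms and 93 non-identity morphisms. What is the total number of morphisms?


Each object has an identity morphism, giving 11 identities.
Adding the 93 non-identity morphisms:
Total = 11 + 93 = 104

104


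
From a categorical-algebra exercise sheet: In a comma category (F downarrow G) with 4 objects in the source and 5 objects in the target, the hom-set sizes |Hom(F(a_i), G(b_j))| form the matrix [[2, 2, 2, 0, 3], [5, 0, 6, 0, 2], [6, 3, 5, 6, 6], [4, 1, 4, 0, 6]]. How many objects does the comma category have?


Objects of (F downarrow G) are triples (a, b, h: F(a)->G(b)).
The count equals the sum of all entries in the hom-matrix.
sum(row 0) = 9
sum(row 1) = 13
sum(row 2) = 26
sum(row 3) = 15
Grand total = 63

63


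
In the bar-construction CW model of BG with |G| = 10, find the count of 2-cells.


In the bar-construction CW model of BG, the n-cells are indexed by
n-tuples [g_1|...|g_n] of non-identity elements of G (degenerate
simplices with some g_i = e do not contribute cells), so there are
(|G| - 1)^n n-cells.
For dim = 2 with |G| = 10:
cells = (10 - 1)^2 = 9^2 = 81

81


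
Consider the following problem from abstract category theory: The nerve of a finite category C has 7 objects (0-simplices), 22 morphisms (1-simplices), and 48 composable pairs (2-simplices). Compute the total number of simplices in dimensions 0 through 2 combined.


The 2-skeleton of the nerve N(C) consists of simplices in dimensions 0, 1, 2:
  |N(C)_0| = 7 (objects)
  |N(C)_1| = 22 (morphisms)
  |N(C)_2| = 48 (composable pairs)
Total = 7 + 22 + 48 = 77

77


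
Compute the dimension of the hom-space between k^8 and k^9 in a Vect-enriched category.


In Vect-enriched categories, Hom(k^n, k^m) is the space of m x n matrices.
dim(Hom(k^8, k^9)) = 9 * 8 = 72

72


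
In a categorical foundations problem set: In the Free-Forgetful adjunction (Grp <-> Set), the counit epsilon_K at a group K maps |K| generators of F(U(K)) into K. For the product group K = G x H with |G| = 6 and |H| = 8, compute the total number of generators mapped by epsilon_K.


The counit epsilon_K: F(U(K)) -> K of the Free-Forgetful adjunction
maps |K| generators of F(U(K)) into K. For K = G x H (the product group),
|G x H| = |G| * |H|.
Total generators mapped = 6 * 8 = 48.

48


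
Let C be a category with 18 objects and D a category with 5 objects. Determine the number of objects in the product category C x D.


The product category C x D has objects that are pairs (c, d).
Number of pairs = |Ob(C)| * |Ob(D)| = 18 * 5 = 90

90


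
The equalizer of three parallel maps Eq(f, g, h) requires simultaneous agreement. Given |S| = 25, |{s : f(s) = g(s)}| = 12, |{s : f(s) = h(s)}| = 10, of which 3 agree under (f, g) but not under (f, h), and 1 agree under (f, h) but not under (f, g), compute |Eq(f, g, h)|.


Eq(f, g, h) is the triple-agreement set: points in S where all three
maps take the same value. Using inclusion-exclusion on the pairwise data:
Pair (f, g) agrees on 12 points; pair (f, h) on 10 points.
Points agreeing under (f, g) but not (f, h) = 3; under (f, h) but not (f, g) = 1.
Triple-agreement = agreement-in-(f, g) minus points that agree under (f, g) but not (f, h):
|Eq(f, g, h)| = 12 - 3 = 9
(cross-check via (f, h): 10 - 1 = 9.)

9


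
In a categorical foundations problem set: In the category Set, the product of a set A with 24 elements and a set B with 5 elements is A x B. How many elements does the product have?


In Set, the product A x B is the Cartesian product.
By the universal property, |A x B| = |A| * |B|.
|A x B| = 24 * 5 = 120

120


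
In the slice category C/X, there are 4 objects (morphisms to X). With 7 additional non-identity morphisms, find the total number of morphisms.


In the slice category C/X, objects are morphisms to X.
Identity morphisms: 4 (one per object of C/X).
Non-identity morphisms: 7.
Total = 4 + 7 = 11

11


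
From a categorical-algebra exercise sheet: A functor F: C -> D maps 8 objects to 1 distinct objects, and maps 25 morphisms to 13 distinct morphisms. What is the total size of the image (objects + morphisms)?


The image of F consists of distinct objects and distinct morphisms.
|Im(F)| on objects = 1
|Im(F)| on morphisms = 13
Total image cardinality = 1 + 13 = 14

14


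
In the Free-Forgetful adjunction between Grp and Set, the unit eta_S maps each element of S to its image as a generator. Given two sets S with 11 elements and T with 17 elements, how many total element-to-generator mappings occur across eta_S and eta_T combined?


The unit eta_X: X -> U(F(X)) of the Free-Forgetful adjunction
maps each element of X to a generator of F(X). For X = S + T (disjoint
union in Set), |S + T| = |S| + |T|.
Total mappings = 11 + 17 = 28.

28


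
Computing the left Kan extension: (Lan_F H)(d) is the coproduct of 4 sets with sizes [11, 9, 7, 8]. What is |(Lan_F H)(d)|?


Pointwise, the left Kan extension (Lan_F H)(d) is the colimit, indexed
by the comma category (F downarrow d), of H composed with the
projection (F downarrow d) -> C. Here that colimit is given
as a coproduct (disjoint union) of sets, so its cardinality is the
sum of the sizes of the summands.
Coproduct of sets with sizes: 11 + 9 + 7 + 8
= 35

35


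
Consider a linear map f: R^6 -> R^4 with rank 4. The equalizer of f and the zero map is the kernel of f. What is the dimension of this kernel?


The equalizer of f and the zero map is ker(f).
By the rank-nullity theorem: dim(ker(f)) = dim(domain) - rank(f).
dim(ker(f)) = 6 - 4 = 2

2


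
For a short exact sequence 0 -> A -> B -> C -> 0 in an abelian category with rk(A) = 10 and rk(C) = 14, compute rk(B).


For a short exact sequence 0 -> A -> B -> C -> 0,
rank is additive: rank(B) = rank(A) + rank(C).
rank(B) = 10 + 14 = 24

24


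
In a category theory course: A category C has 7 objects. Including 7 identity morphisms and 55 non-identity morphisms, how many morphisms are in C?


Each object has an identity morphism, giving 7 identities.
Adding the 55 non-identity morphisms:
Total = 7 + 55 = 62

62


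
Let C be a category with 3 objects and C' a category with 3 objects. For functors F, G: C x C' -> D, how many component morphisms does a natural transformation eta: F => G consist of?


A natural transformation eta: F => G assigns one component morphism per
object of the domain category.
The domain is the product category C x C', so
|Ob(C x C')| = |Ob(C)| * |Ob(C')| = 3 * 3 = 9.
Therefore eta has 9 component morphisms.

9


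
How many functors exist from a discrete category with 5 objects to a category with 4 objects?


A functor from a discrete category C to D is determined by
where each object maps. Each of the 5 objects of C can map
to any of the 4 objects of D independently.
Number of functors = 4^5 = 1024

1024


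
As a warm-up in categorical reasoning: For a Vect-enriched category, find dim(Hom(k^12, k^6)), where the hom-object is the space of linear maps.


In Vect-enriched categories, Hom(k^n, k^m) is the space of m x n matrices.
dim(Hom(k^12, k^6)) = 6 * 12 = 72

72


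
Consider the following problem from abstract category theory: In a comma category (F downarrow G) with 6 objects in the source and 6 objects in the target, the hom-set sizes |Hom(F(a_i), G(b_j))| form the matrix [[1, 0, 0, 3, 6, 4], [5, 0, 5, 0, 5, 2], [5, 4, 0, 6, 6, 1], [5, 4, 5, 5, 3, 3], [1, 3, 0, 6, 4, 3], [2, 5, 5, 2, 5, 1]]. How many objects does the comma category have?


Objects of (F downarrow G) are triples (a, b, h: F(a)->G(b)).
The count equals the sum of all entries in the hom-matrix.
sum(row 0) = 14
sum(row 1) = 17
sum(row 2) = 22
sum(row 3) = 25
sum(row 4) = 17
sum(row 5) = 20
Grand total = 115

115


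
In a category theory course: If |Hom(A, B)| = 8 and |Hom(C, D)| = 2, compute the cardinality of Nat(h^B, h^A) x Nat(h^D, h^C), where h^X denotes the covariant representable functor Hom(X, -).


By the Yoneda lemma, Nat(h^B, h^A) is isomorphic to Hom(A, B),
so |Nat(h^B, h^A)| = |Hom(A, B)| and |Nat(h^D, h^C)| = |Hom(C, D)|.
|Hom(A, B)| = 8, |Hom(C, D)| = 2.
|Nat(h^B, h^A) x Nat(h^D, h^C)| = 8 * 2 = 16

16


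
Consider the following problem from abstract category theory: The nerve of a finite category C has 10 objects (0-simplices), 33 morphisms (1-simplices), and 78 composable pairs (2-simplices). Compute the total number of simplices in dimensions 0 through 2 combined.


The 2-skeleton of the nerve N(C) consists of simplices in dimensions 0, 1, 2:
  |N(C)_0| = 10 (objects)
  |N(C)_1| = 33 (morphisms)
  |N(C)_2| = 78 (composable pairs)
Total = 10 + 33 + 78 = 121

121


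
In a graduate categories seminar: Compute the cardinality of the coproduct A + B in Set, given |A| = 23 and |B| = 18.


In Set, the coproduct A + B is the disjoint union.
|A + B| = |A| + |B| = 23 + 18 = 41

41


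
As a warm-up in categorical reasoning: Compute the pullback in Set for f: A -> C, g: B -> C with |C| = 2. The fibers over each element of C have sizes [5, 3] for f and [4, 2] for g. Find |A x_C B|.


The pullback A x_C B consists of pairs (a, b) with f(a) = g(b).
For each element c in C, the fiber product has |f^-1(c)| * |g^-1(c)| elements.
Summing over C: 5 * 4 + 3 * 2
= 20 + 6 = 26

26


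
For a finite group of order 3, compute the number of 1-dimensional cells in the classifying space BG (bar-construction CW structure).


In the bar-construction CW model of BG, the n-cells are indexed by
n-tuples [g_1|...|g_n] of non-identity elements of G (degenerate
simplices with some g_i = e do not contribute cells), so there are
(|G| - 1)^n n-cells.
For dim = 1 with |G| = 3:
cells = (3 - 1)^1 = 2^1 = 2

2


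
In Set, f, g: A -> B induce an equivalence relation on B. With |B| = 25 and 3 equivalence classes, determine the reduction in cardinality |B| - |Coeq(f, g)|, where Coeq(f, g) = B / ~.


The coequalizer Coeq(f, g) = B / ~ has one element per equivalence class.
|B| = 25, |Coeq(f, g)| = 3.
|B| - |Coeq(f, g)| = 25 - 3 = 22.

22


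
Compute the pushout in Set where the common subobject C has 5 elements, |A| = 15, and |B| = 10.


The pushout A +_C B identifies the images of C in A and B.
|A +_C B| = |A| + |B| - |C| (for injections).
= 15 + 10 - 5 = 20

20


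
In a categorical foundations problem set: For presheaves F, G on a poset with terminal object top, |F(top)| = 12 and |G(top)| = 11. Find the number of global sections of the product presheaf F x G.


Global sections of a presheaf on a poset with terminal top satisfy
Gamma(H) ~ H(top). Presheaves admit pointwise products, so
(F x G)(top) = F(top) x G(top) (Cartesian product).
|Gamma(F x G)| = |F(top)| * |G(top)| = 12 * 11 = 132.

132


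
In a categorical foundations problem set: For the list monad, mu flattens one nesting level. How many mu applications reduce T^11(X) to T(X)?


Each application of mu: T^2 -> T removes one layer of nesting.
Starting at depth 11 (i.e., T^11(X)), we need to reach T(X).
Number of mu applications = 11 - 1 = 10

10


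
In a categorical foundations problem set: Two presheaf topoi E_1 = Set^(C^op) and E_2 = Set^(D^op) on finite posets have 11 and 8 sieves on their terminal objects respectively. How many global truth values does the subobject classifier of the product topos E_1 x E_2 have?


In a product of presheaf topoi E_1 x E_2, the subobject classifier
is Omega = Omega_1 x Omega_2 (componentwise), so
|Omega(top)| = |Omega_1(top_1)| * |Omega_2(top_2)|.
= 11 * 8 = 88.

88


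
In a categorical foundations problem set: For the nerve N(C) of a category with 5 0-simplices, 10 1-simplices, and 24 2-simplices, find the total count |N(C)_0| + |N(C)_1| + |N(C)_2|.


The 2-skeleton of the nerve N(C) consists of simplices in dimensions 0, 1, 2:
  |N(C)_0| = 5 (objects)
  |N(C)_1| = 10 (morphisms)
  |N(C)_2| = 24 (composable pairs)
Total = 5 + 10 + 24 = 39

39


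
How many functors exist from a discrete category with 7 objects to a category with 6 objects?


A functor from a discrete category C to D is determined by
where each object maps. Each of the 7 objects of C can map
to any of the 6 objects of D independently.
Number of functors = 6^7 = 279936

279936


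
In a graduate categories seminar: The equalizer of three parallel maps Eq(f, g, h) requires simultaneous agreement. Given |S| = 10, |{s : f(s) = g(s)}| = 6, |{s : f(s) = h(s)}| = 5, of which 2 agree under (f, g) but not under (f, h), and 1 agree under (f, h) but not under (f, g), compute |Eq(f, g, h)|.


Eq(f, g, h) is the triple-agreement set: points in S where all three
maps take the same value. Using inclusion-exclusion on the pairwise data:
Pair (f, g) agrees on 6 points; pair (f, h) on 5 points.
Points agreeing under (f, g) but not (f, h) = 2; under (f, h) but not (f, g) = 1.
Triple-agreement = agreement-in-(f, g) minus points that agree under (f, g) but not (f, h):
|Eq(f, g, h)| = 6 - 2 = 4
(cross-check via (f, h): 5 - 1 = 4.)

4


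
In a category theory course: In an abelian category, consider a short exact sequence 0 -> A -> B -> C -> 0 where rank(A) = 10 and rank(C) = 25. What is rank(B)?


For a short exact sequence 0 -> A -> B -> C -> 0,
rank is additive: rank(B) = rank(A) + rank(C).
rank(B) = 10 + 25 = 35

35


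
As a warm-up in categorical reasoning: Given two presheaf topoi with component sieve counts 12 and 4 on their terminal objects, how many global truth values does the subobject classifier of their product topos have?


In a product of presheaf topoi E_1 x E_2, the subobject classifier
is Omega = Omega_1 x Omega_2 (componentwise), so
|Omega(top)| = |Omega_1(top_1)| * |Omega_2(top_2)|.
= 12 * 4 = 48.

48


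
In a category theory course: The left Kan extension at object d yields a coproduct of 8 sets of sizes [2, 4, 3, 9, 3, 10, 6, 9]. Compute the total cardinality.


Pointwise, the left Kan extension (Lan_F H)(d) is the colimit, indexed
by the comma category (F downarrow d), of H composed with the
projection (F downarrow d) -> C. Here that colimit is given
as a coproduct (disjoint union) of sets, so its cardinality is the
sum of the sizes of the summands.
Coproduct of sets with sizes: 2 + 4 + 3 + 9 + 3 + 10 + 6 + 9
= 46

46


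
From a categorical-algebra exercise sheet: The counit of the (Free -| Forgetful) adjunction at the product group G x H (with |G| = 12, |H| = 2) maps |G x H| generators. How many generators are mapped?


The counit epsilon_K: F(U(K)) -> K of the Free-Forgetful adjunction
maps |K| generators of F(U(K)) into K. For K = G x H (the product group),
|G x H| = |G| * |H|.
Total generators mapped = 12 * 2 = 24.

24


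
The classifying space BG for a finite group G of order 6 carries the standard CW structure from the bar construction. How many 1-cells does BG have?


In the bar-construction CW model of BG, the n-cells are indexed by
n-tuples [g_1|...|g_n] of non-identity elements of G (degenerate
simplices with some g_i = e do not contribute cells), so there are
(|G| - 1)^n n-cells.
For dim = 1 with |G| = 6:
cells = (6 - 1)^1 = 5^1 = 5

5


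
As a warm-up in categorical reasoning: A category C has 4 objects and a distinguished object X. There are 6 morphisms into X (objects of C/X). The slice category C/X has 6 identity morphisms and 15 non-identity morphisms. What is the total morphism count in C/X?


In the slice category C/X, objects are morphisms to X.
Identity morphisms: 6 (one per object of C/X).
Non-identity morphisms: 15.
Total = 6 + 15 = 21

21


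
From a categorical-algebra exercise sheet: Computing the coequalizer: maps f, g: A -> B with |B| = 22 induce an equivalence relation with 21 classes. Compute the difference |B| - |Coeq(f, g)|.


The coequalizer Coeq(f, g) = B / ~ has one element per equivalence class.
|B| = 22, |Coeq(f, g)| = 21.
|B| - |Coeq(f, g)| = 22 - 21 = 1.

1


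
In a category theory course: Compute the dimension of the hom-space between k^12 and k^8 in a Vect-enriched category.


In Vect-enriched categories, Hom(k^n, k^m) is the space of m x n matrices.
dim(Hom(k^12, k^8)) = 8 * 12 = 96

96


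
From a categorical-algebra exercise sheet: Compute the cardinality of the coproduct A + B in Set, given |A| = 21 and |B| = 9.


In Set, the coproduct A + B is the disjoint union.
|A + B| = |A| + |B| = 21 + 9 = 30

30


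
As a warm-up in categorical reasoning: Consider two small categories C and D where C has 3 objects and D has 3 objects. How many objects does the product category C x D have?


The product category C x D has objects that are pairs (c, d).
Number of pairs = |Ob(C)| * |Ob(D)| = 3 * 3 = 9

9


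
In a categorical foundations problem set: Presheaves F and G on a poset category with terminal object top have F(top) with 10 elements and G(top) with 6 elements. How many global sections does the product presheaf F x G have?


Global sections of a presheaf on a poset with terminal top satisfy
Gamma(H) ~ H(top). Presheaves admit pointwise products, so
(F x G)(top) = F(top) x G(top) (Cartesian product).
|Gamma(F x G)| = |F(top)| * |G(top)| = 10 * 6 = 60.

60


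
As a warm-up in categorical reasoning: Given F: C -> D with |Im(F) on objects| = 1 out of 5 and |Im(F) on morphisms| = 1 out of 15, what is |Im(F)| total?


The image of F consists of distinct objects and distinct morphisms.
|Im(F)| on objects = 1
|Im(F)| on morphisms = 1
Total image cardinality = 1 + 1 = 2

2


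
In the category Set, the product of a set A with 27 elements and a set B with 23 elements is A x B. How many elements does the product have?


In Set, the product A x B is the Cartesian product.
By the universal property, |A x B| = |A| * |B|.
|A x B| = 27 * 23 = 621

621


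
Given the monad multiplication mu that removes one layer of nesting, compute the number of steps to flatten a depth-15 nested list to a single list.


Each application of mu: T^2 -> T removes one layer of nesting.
Starting at depth 15 (i.e., T^15(X)), we need to reach T(X).
Number of mu applications = 15 - 1 = 14

14


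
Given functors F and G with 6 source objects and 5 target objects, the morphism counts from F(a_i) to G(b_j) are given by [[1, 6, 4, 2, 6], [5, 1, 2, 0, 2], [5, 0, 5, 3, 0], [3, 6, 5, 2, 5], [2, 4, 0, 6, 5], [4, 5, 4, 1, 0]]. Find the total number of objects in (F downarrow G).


Objects of (F downarrow G) are triples (a, b, h: F(a)->G(b)).
The count equals the sum of all entries in the hom-matrix.
sum(row 0) = 19
sum(row 1) = 10
sum(row 2) = 13
sum(row 3) = 21
sum(row 4) = 17
sum(row 5) = 14
Grand total = 94

94


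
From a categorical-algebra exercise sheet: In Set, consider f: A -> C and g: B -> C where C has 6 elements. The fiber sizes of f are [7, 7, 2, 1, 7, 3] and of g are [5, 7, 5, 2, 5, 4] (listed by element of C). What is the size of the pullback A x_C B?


The pullback A x_C B consists of pairs (a, b) with f(a) = g(b).
For each element c in C, the fiber product has |f^-1(c)| * |g^-1(c)| elements.
Summing over C: 7 * 5 + 7 * 7 + 2 * 5 + 1 * 2 + 7 * 5 + 3 * 4
= 35 + 49 + 10 + 2 + 35 + 12 = 143

143


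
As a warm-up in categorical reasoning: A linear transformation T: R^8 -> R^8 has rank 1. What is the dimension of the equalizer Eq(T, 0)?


The equalizer of f and the zero map is ker(f).
By the rank-nullity theorem: dim(ker(f)) = dim(domain) - rank(f).
dim(ker(f)) = 8 - 1 = 7

7


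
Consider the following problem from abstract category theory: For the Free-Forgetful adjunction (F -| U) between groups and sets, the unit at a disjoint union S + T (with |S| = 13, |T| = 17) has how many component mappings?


The unit eta_X: X -> U(F(X)) of the Free-Forgetful adjunction
maps each element of X to a generator of F(X). For X = S + T (disjoint
union in Set), |S + T| = |S| + |T|.
Total mappings = 13 + 17 = 30.

30


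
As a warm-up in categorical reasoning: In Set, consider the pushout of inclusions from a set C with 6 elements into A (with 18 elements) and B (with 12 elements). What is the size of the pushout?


The pushout A +_C B identifies the images of C in A and B.
|A +_C B| = |A| + |B| - |C| (for injections).
= 18 + 12 - 6 = 24

24


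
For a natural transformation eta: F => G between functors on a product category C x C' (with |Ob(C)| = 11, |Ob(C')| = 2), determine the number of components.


A natural transformation eta: F => G assigns one component morphism per
object of the domain category.
The domain is the product category C x C', so
|Ob(C x C')| = |Ob(C)| * |Ob(C')| = 11 * 2 = 22.
Therefore eta has 22 component morphisms.

22


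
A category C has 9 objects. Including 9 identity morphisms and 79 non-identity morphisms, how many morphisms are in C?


Each object has an identity morphism, giving 9 identities.
Adding the 79 non-identity morphisms:
Total = 9 + 79 = 88

88


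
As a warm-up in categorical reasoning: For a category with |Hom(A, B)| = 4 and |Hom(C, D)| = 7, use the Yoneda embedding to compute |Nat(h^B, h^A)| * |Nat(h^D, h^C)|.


By the Yoneda lemma, Nat(h^B, h^A) is isomorphic to Hom(A, B),
so |Nat(h^B, h^A)| = |Hom(A, B)| and |Nat(h^D, h^C)| = |Hom(C, D)|.
|Hom(A, B)| = 4, |Hom(C, D)| = 7.
|Nat(h^B, h^A) x Nat(h^D, h^C)| = 4 * 7 = 28

28


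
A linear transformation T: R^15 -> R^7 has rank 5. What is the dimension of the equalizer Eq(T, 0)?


The equalizer of f and the zero map is ker(f).
By the rank-nullity theorem: dim(ker(f)) = dim(domain) - rank(f).
dim(ker(f)) = 15 - 5 = 10

10


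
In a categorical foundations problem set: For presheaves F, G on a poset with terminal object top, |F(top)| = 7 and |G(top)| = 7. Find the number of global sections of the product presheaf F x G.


Global sections of a presheaf on a poset with terminal top satisfy
Gamma(H) ~ H(top). Presheaves admit pointwise products, so
(F x G)(top) = F(top) x G(top) (Cartesian product).
|Gamma(F x G)| = |F(top)| * |G(top)| = 7 * 7 = 49.

49


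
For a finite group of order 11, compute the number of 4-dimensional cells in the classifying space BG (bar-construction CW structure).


In the bar-construction CW model of BG, the n-cells are indexed by
n-tuples [g_1|...|g_n] of non-identity elements of G (degenerate
simplices with some g_i = e do not contribute cells), so there are
(|G| - 1)^n n-cells.
For dim = 4 with |G| = 11:
cells = (11 - 1)^4 = 10^4 = 10000

10000


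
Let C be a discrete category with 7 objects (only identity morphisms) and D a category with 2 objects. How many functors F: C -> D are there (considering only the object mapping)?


A functor from a discrete category C to D is determined by
where each object maps. Each of the 7 objects of C can map
to any of the 2 objects of D independently.
Number of functors = 2^7 = 128

128


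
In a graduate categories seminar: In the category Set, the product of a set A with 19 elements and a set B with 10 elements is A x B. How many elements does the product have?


In Set, the product A x B is the Cartesian product.
By the universal property, |A x B| = |A| * |B|.
|A x B| = 19 * 10 = 190

190


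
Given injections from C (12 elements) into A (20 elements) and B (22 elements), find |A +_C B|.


The pushout A +_C B identifies the images of C in A and B.
|A +_C B| = |A| + |B| - |C| (for injections).
= 20 + 22 - 12 = 30

30


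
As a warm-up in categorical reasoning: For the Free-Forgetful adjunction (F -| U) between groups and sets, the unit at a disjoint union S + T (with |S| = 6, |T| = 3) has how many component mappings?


The unit eta_X: X -> U(F(X)) of the Free-Forgetful adjunction
maps each element of X to a generator of F(X). For X = S + T (disjoint
union in Set), |S + T| = |S| + |T|.
Total mappings = 6 + 3 = 9.

9


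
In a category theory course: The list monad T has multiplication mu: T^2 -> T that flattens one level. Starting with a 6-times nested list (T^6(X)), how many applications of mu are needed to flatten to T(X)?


Each application of mu: T^2 -> T removes one layer of nesting.
Starting at depth 6 (i.e., T^6(X)), we need to reach T(X).
Number of mu applications = 6 - 1 = 5

5


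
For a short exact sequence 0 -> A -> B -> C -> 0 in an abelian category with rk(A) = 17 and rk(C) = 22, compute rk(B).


For a short exact sequence 0 -> A -> B -> C -> 0,
rank is additive: rank(B) = rank(A) + rank(C).
rank(B) = 17 + 22 = 39

39


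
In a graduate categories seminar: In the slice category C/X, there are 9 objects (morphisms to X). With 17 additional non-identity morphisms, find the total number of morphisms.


In the slice category C/X, objects are morphisms to X.
Identity morphisms: 9 (one per object of C/X).
Non-identity morphisms: 17.
Total = 9 + 17 = 26

26


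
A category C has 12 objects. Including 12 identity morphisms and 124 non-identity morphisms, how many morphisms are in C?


Each object has an identity morphism, giving 12 identities.
Adding the 124 non-identity morphisms:
Total = 12 + 124 = 136

136


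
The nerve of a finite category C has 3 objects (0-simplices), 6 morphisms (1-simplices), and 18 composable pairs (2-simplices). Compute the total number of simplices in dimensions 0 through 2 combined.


The 2-skeleton of the nerve N(C) consists of simplices in dimensions 0, 1, 2:
  |N(C)_0| = 3 (objects)
  |N(C)_1| = 6 (morphisms)
  |N(C)_2| = 18 (composable pairs)
Total = 3 + 6 + 18 = 27

27


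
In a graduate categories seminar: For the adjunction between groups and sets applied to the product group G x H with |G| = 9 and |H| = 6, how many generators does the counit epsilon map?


The counit epsilon_K: F(U(K)) -> K of the Free-Forgetful adjunction
maps |K| generators of F(U(K)) into K. For K = G x H (the product group),
|G x H| = |G| * |H|.
Total generators mapped = 9 * 6 = 54.

54


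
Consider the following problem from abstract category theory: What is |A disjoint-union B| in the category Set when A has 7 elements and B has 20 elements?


In Set, the coproduct A + B is the disjoint union.
|A + B| = |A| + |B| = 7 + 20 = 27

27


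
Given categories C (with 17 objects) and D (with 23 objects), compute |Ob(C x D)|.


The product category C x D has objects that are pairs (c, d).
Number of pairs = |Ob(C)| * |Ob(D)| = 17 * 23 = 391

391


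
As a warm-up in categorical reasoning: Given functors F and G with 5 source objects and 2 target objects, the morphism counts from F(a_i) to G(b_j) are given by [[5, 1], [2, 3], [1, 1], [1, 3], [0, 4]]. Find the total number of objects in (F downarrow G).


Objects of (F downarrow G) are triples (a, b, h: F(a)->G(b)).
The count equals the sum of all entries in the hom-matrix.
sum(row 0) = 6
sum(row 1) = 5
sum(row 2) = 2
sum(row 3) = 4
sum(row 4) = 4
Grand total = 21

21


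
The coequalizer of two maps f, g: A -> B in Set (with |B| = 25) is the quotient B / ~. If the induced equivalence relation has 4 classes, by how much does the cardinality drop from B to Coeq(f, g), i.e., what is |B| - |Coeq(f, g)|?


The coequalizer Coeq(f, g) = B / ~ has one element per equivalence class.
|B| = 25, |Coeq(f, g)| = 4.
|B| - |Coeq(f, g)| = 25 - 4 = 21.

21


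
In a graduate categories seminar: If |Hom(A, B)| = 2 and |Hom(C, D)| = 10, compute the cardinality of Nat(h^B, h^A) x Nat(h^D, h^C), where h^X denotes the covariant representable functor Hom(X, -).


By the Yoneda lemma, Nat(h^B, h^A) is isomorphic to Hom(A, B),
so |Nat(h^B, h^A)| = |Hom(A, B)| and |Nat(h^D, h^C)| = |Hom(C, D)|.
|Hom(A, B)| = 2, |Hom(C, D)| = 10.
|Nat(h^B, h^A) x Nat(h^D, h^C)| = 2 * 10 = 20

20


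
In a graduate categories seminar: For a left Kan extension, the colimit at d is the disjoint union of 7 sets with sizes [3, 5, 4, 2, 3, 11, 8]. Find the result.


Pointwise, the left Kan extension (Lan_F H)(d) is the colimit, indexed
by the comma category (F downarrow d), of H composed with the
projection (F downarrow d) -> C. Here that colimit is given
as a coproduct (disjoint union) of sets, so its cardinality is the
sum of the sizes of the summands.
Coproduct of sets with sizes: 3 + 5 + 4 + 2 + 3 + 11 + 8
= 36

36


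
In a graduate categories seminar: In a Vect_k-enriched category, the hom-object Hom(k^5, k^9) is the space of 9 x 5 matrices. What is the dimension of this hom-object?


In Vect-enriched categories, Hom(k^n, k^m) is the space of m x n matrices.
dim(Hom(k^5, k^9)) = 9 * 5 = 45

45


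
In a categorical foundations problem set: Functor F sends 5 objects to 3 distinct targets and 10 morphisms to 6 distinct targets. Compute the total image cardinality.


The image of F consists of distinct objects and distinct morphisms.
|Im(F)| on objects = 3
|Im(F)| on morphisms = 6
Total image cardinality = 3 + 6 = 9

9


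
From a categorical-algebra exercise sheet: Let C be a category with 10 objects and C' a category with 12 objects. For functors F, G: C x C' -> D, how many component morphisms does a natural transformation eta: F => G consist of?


A natural transformation eta: F => G assigns one component morphism per
object of the domain category.
The domain is the product category C x C', so
|Ob(C x C')| = |Ob(C)| * |Ob(C')| = 10 * 12 = 120.
Therefore eta has 120 component morphisms.

120


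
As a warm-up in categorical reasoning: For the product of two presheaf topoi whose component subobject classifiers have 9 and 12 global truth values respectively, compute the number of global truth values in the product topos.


In a product of presheaf topoi E_1 x E_2, the subobject classifier
is Omega = Omega_1 x Omega_2 (componentwise), so
|Omega(top)| = |Omega_1(top_1)| * |Omega_2(top_2)|.
= 9 * 12 = 108.

108


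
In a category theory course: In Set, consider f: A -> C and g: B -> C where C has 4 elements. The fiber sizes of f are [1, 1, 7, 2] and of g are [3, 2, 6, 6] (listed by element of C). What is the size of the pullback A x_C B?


The pullback A x_C B consists of pairs (a, b) with f(a) = g(b).
For each element c in C, the fiber product has |f^-1(c)| * |g^-1(c)| elements.
Summing over C: 1 * 3 + 1 * 2 + 7 * 6 + 2 * 6
= 3 + 2 + 42 + 12 = 59

59


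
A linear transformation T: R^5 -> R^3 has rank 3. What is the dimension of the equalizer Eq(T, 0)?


The equalizer of f and the zero map is ker(f).
By the rank-nullity theorem: dim(ker(f)) = dim(domain) - rank(f).
dim(ker(f)) = 5 - 3 = 2

2


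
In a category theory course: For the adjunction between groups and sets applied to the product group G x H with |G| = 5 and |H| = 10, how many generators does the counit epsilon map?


The counit epsilon_K: F(U(K)) -> K of the Free-Forgetful adjunction
maps |K| generators of F(U(K)) into K. For K = G x H (the product group),
|G x H| = |G| * |H|.
Total generators mapped = 5 * 10 = 50.

50


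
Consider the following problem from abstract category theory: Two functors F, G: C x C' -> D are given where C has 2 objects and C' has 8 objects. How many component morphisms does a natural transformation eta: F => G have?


A natural transformation eta: F => G assigns one component morphism per
object of the domain category.
The domain is the product category C x C', so
|Ob(C x C')| = |Ob(C)| * |Ob(C')| = 2 * 8 = 16.
Therefore eta has 16 component morphisms.

16


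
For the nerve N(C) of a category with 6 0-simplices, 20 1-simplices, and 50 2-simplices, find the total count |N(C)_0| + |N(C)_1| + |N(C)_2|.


The 2-skeleton of the nerve N(C) consists of simplices in dimensions 0, 1, 2:
  |N(C)_0| = 6 (objects)
  |N(C)_1| = 20 (morphisms)
  |N(C)_2| = 50 (composable pairs)
Total = 6 + 20 + 50 = 76

76


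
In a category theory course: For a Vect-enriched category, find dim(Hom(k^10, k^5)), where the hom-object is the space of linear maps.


In Vect-enriched categories, Hom(k^n, k^m) is the space of m x n matrices.
dim(Hom(k^10, k^5)) = 5 * 10 = 50

50


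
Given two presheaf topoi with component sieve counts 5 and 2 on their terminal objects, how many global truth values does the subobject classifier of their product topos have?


In a product of presheaf topoi E_1 x E_2, the subobject classifier
is Omega = Omega_1 x Omega_2 (componentwise), so
|Omega(top)| = |Omega_1(top_1)| * |Omega_2(top_2)|.
= 5 * 2 = 10.

10


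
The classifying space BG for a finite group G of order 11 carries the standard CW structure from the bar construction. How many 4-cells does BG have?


In the bar-construction CW model of BG, the n-cells are indexed by
n-tuples [g_1|...|g_n] of non-identity elements of G (degenerate
simplices with some g_i = e do not contribute cells), so there are
(|G| - 1)^n n-cells.
For dim = 4 with |G| = 11:
cells = (11 - 1)^4 = 10^4 = 10000

10000


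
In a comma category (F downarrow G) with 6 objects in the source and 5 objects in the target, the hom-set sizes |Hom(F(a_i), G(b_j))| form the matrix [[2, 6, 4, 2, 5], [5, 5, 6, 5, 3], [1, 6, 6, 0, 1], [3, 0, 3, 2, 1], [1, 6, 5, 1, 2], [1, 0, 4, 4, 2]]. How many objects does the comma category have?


Objects of (F downarrow G) are triples (a, b, h: F(a)->G(b)).
The count equals the sum of all entries in the hom-matrix.
sum(row 0) = 19
sum(row 1) = 24
sum(row 2) = 14
sum(row 3) = 9
sum(row 4) = 15
sum(row 5) = 11
Grand total = 92

92


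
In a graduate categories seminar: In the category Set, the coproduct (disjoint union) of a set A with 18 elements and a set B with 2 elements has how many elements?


In Set, the coproduct A + B is the disjoint union.
|A + B| = |A| + |B| = 18 + 2 = 20

20


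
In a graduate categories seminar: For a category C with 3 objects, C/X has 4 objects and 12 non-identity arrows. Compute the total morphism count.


In the slice category C/X, objects are morphisms to X.
Identity morphisms: 4 (one per object of C/X).
Non-identity morphisms: 12.
Total = 4 + 12 = 16

16


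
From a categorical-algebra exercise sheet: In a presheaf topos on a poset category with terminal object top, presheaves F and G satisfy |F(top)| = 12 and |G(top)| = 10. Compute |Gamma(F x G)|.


Global sections of a presheaf on a poset with terminal top satisfy
Gamma(H) ~ H(top). Presheaves admit pointwise products, so
(F x G)(top) = F(top) x G(top) (Cartesian product).
|Gamma(F x G)| = |F(top)| * |G(top)| = 12 * 10 = 120.

120


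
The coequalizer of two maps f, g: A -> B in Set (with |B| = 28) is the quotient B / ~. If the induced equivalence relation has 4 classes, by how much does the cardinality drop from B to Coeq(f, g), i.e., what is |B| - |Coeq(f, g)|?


The coequalizer Coeq(f, g) = B / ~ has one element per equivalence class.
|B| = 28, |Coeq(f, g)| = 4.
|B| - |Coeq(f, g)| = 28 - 4 = 24.

24


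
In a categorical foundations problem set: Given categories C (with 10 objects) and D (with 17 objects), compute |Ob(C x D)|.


The product category C x D has objects that are pairs (c, d).
Number of pairs = |Ob(C)| * |Ob(D)| = 10 * 17 = 170

170


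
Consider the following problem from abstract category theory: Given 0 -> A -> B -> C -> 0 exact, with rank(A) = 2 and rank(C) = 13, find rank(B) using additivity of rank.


For a short exact sequence 0 -> A -> B -> C -> 0,
rank is additive: rank(B) = rank(A) + rank(C).
rank(B) = 2 + 13 = 15

15


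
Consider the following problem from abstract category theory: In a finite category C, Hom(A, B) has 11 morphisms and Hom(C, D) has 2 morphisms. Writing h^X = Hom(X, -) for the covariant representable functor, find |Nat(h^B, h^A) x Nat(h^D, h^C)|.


By the Yoneda lemma, Nat(h^B, h^A) is isomorphic to Hom(A, B),
so |Nat(h^B, h^A)| = |Hom(A, B)| and |Nat(h^D, h^C)| = |Hom(C, D)|.
|Hom(A, B)| = 11, |Hom(C, D)| = 2.
|Nat(h^B, h^A) x Nat(h^D, h^C)| = 11 * 2 = 22

22


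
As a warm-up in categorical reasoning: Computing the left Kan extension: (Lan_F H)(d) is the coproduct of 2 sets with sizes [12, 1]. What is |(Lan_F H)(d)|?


Pointwise, the left Kan extension (Lan_F H)(d) is the colimit, indexed
by the comma category (F downarrow d), of H composed with the
projection (F downarrow d) -> C. Here that colimit is given
as a coproduct (disjoint union) of sets, so its cardinality is the
sum of the sizes of the summands.
Coproduct of sets with sizes: 12 + 1
= 13

13


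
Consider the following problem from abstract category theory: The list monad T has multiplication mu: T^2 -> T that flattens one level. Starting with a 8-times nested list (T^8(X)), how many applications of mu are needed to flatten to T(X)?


Each application of mu: T^2 -> T removes one layer of nesting.
Starting at depth 8 (i.e., T^8(X)), we need to reach T(X).
Number of mu applications = 8 - 1 = 7

7


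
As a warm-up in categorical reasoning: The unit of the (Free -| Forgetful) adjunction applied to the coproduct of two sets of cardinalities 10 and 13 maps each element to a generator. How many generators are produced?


The unit eta_X: X -> U(F(X)) of the Free-Forgetful adjunction
maps each element of X to a generator of F(X). For X = S + T (disjoint
union in Set), |S + T| = |S| + |T|.
Total mappings = 10 + 13 = 23.

23


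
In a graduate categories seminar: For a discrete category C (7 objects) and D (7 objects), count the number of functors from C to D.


A functor from a discrete category C to D is determined by
where each object maps. Each of the 7 objects of C can map
to any of the 7 objects of D independently.
Number of functors = 7^7 = 823543

823543


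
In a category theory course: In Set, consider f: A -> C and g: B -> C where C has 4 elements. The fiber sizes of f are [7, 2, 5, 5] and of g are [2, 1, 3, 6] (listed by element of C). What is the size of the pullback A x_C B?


The pullback A x_C B consists of pairs (a, b) with f(a) = g(b).
For each element c in C, the fiber product has |f^-1(c)| * |g^-1(c)| elements.
Summing over C: 7 * 2 + 2 * 1 + 5 * 3 + 5 * 6
= 14 + 2 + 15 + 30 = 61

61


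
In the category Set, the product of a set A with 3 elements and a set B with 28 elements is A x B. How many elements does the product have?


In Set, the product A x B is the Cartesian product.
By the universal property, |A x B| = |A| * |B|.
|A x B| = 3 * 28 = 84

84


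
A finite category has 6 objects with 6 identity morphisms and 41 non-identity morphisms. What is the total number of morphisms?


Each object has an identity morphism, giving 6 identities.
Adding the 41 non-identity morphisms:
Total = 6 + 41 = 47

47


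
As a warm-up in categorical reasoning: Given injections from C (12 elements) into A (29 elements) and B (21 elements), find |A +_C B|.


The pushout A +_C B identifies the images of C in A and B.
|A +_C B| = |A| + |B| - |C| (for injections).
= 29 + 21 - 12 = 38

38


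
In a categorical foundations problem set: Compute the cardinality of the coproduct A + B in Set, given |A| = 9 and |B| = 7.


In Set, the coproduct A + B is the disjoint union.
|A + B| = |A| + |B| = 9 + 7 = 16

16


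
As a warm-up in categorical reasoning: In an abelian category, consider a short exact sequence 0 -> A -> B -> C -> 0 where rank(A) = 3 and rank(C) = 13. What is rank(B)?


For a short exact sequence 0 -> A -> B -> C -> 0,
rank is additive: rank(B) = rank(A) + rank(C).
rank(B) = 3 + 13 = 16

16


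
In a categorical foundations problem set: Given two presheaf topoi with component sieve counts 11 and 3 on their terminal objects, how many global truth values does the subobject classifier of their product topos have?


In a product of presheaf topoi E_1 x E_2, the subobject classifier
is Omega = Omega_1 x Omega_2 (componentwise), so
|Omega(top)| = |Omega_1(top_1)| * |Omega_2(top_2)|.
= 11 * 3 = 33.

33
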